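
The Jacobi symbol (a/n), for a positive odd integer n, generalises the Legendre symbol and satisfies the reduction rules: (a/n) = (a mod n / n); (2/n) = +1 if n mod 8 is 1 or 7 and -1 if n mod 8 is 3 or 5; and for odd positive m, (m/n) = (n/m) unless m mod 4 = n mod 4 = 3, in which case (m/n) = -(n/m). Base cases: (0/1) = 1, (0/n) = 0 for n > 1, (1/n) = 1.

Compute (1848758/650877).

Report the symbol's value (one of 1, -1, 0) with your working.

(1848758/650877): 1848758 mod 650877 = 547004, so (1848758/650877) = (547004/650877)
factor out 2^2: 547004 = 2^2·136751; with 650877 mod 8 = 5, (2/650877) = -1; sign now +1; continue with (136751/650877)
flip (136751/650877) -> (650877/136751): both odd, 136751 mod 4 = 3, 650877 mod 4 = 1, so the flip contributes +1; sign now +1
(650877/136751): 650877 mod 136751 = 103873, so (650877/136751) = (103873/136751)
flip (103873/136751) -> (136751/103873): both odd, 103873 mod 4 = 1, 136751 mod 4 = 3, so the flip contributes +1; sign now +1
(136751/103873): 136751 mod 103873 = 32878, so (136751/103873) = (32878/103873)
factor out 2^1: 32878 = 2^1·16439; with 103873 mod 8 = 1, (2/103873) = +1; sign now +1; continue with (16439/103873)
flip (16439/103873) -> (103873/16439): both odd, 16439 mod 4 = 3, 103873 mod 4 = 1, so the flip contributes +1; sign now +1
(103873/16439): 103873 mod 16439 = 5239, so (103873/16439) = (5239/16439)
flip (5239/16439) -> (16439/5239): both odd, 5239 mod 4 = 3, 16439 mod 4 = 3, so the flip contributes -1; sign now -1
(16439/5239): 16439 mod 5239 = 722, so (16439/5239) = (722/5239)
factor out 2^1: 722 = 2^1·361; with 5239 mod 8 = 7, (2/5239) = +1; sign now -1; continue with (361/5239)
flip (361/5239) -> (5239/361): both odd, 361 mod 4 = 1, 5239 mod 4 = 3, so the flip contributes +1; sign now -1
(5239/361): 5239 mod 361 = 185, so (5239/361) = (185/361)
flip (185/361) -> (361/185): both odd, 185 mod 4 = 1, 361 mod 4 = 1, so the flip contributes +1; sign now -1
(361/185): 361 mod 185 = 176, so (361/185) = (176/185)
factor out 2^4: 176 = 2^4·11; with 185 mod 8 = 1, (2/185) = +1; sign now -1; continue with (11/185)
flip (11/185) -> (185/11): both odd, 11 mod 4 = 3, 185 mod 4 = 1, so the flip contributes +1; sign now -1
(185/11): 185 mod 11 = 9, so (185/11) = (9/11)
flip (9/11) -> (11/9): both odd, 9 mod 4 = 1, 11 mod 4 = 3, so the flip contributes +1; sign now -1
(11/9): 11 mod 9 = 2, so (11/9) = (2/9)
factor out 2^1: 2 = 2^1·1; with 9 mod 8 = 1, (2/9) = +1; sign now -1; continue with (1/9)
reached (1/9) = 1, so the symbol is -1

-1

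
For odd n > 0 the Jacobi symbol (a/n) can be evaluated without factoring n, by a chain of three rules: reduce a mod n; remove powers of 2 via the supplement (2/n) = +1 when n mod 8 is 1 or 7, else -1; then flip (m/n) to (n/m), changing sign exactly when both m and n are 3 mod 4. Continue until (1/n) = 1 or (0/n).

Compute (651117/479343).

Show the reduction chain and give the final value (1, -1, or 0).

(651117/479343) = (171774/479343)   [reduce mod 479343]
171774 = 2^1·85887; (2/479343) = +1 since 479343 mod 8 = 7, so (171774/479343) = (+1)^1·(85887/479343); sign now +1
reciprocity: (85887/479343) = -1·(479343/85887) since 85887 mod 4 = 3, 479343 mod 4 = 3; sign now -1
(479343/85887) = (49908/85887)   [reduce mod 85887]
49908 = 2^2·12477; (2/85887) = +1 since 85887 mod 8 = 7, so (49908/85887) = (+1)^2·(12477/85887); sign now -1
reciprocity: (12477/85887) = +1·(85887/12477) since 12477 mod 4 = 1, 85887 mod 4 = 3; sign now -1
(85887/12477) = (11025/12477)   [reduce mod 12477]
reciprocity: (11025/12477) = +1·(12477/11025) since 11025 mod 4 = 1, 12477 mod 4 = 1; sign now -1
(12477/11025) = (1452/11025)   [reduce mod 11025]
1452 = 2^2·363; (2/11025) = +1 since 11025 mod 8 = 1, so (1452/11025) = (+1)^2·(363/11025); sign now -1
reciprocity: (363/11025) = +1·(11025/363) since 363 mod 4 = 3, 11025 mod 4 = 1; sign now -1
(11025/363) = (135/363)   [reduce mod 363]
reciprocity: (135/363) = -1·(363/135) since 135 mod 4 = 3, 363 mod 4 = 3; sign now +1
(363/135) = (93/135)   [reduce mod 135]
reciprocity: (93/135) = +1·(135/93) since 93 mod 4 = 1, 135 mod 4 = 3; sign now +1
(135/93) = (42/93)   [reduce mod 93]
42 = 2^1·21; (2/93) = -1 since 93 mod 8 = 5, so (42/93) = (-1)^1·(21/93); sign now -1
reciprocity: (21/93) = +1·(93/21) since 21 mod 4 = 1, 93 mod 4 = 1; sign now -1
(93/21) = (9/21)   [reduce mod 21]
reciprocity: (9/21) = +1·(21/9) since 9 mod 4 = 1, 21 mod 4 = 1; sign now -1
(21/9) = (3/9)   [reduce mod 9]
reciprocity: (3/9) = +1·(9/3) since 3 mod 4 = 3, 9 mod 4 = 1; sign now -1
(9/3) = (0/3)   [reduce mod 3]
(0/3) = 0   [gcd(a, n) > 1]; final value = 0

0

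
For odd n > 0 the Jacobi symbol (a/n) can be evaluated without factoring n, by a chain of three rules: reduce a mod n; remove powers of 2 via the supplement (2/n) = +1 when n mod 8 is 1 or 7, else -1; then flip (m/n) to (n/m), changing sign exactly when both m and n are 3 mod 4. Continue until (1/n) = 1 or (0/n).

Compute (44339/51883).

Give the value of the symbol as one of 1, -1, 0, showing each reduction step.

-1

reciprocity: (44339/51883) = -1·(51883/44339) since 44339 mod 4 = 3, 51883 mod 4 = 3; sign now -1
(51883/44339) = (7544/44339)   [reduce mod 44339]
7544 = 2^3·943; (2/44339) = -1 since 44339 mod 8 = 3, so (7544/44339) = (-1)^3·(943/44339); sign now +1
reciprocity: (943/44339) = -1·(44339/943) since 943 mod 4 = 3, 44339 mod 4 = 3; sign now -1
(44339/943) = (18/943)   [reduce mod 943]
18 = 2^1·9; (2/943) = +1 since 943 mod 8 = 7, so (18/943) = (+1)^1·(9/943); sign now -1
reciprocity: (9/943) = +1·(943/9) since 9 mod 4 = 1, 943 mod 4 = 3; sign now -1
(943/9) = (7/9)   [reduce mod 9]
reciprocity: (7/9) = +1·(9/7) since 7 mod 4 = 3, 9 mod 4 = 1; sign now -1
(9/7) = (2/7)   [reduce mod 7]
2 = 2^1·1; (2/7) = +1 since 7 mod 8 = 7, so (2/7) = (+1)^1·(1/7); sign now -1
(1/7) = 1; final value = sign = -1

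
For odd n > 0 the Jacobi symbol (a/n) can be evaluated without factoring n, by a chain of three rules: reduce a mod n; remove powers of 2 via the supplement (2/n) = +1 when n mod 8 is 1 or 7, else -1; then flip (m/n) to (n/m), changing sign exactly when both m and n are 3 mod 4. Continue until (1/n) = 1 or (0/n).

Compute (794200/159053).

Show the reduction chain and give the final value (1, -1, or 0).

(794200/159053) = (157988/159053)   [reduce mod 159053]
157988 = 2^2·39497; (2/159053) = -1 since 159053 mod 8 = 5, so (157988/159053) = (-1)^2·(39497/159053); sign now +1
reciprocity: (39497/159053) = +1·(159053/39497) since 39497 mod 4 = 1, 159053 mod 4 = 1; sign now +1
(159053/39497) = (1065/39497)   [reduce mod 39497]
reciprocity: (1065/39497) = +1·(39497/1065) since 1065 mod 4 = 1, 39497 mod 4 = 1; sign now +1
(39497/1065) = (92/1065)   [reduce mod 1065]
92 = 2^2·23; (2/1065) = +1 since 1065 mod 8 = 1, so (92/1065) = (+1)^2·(23/1065); sign now +1
reciprocity: (23/1065) = +1·(1065/23) since 23 mod 4 = 3, 1065 mod 4 = 1; sign now +1
(1065/23) = (7/23)   [reduce mod 23]
reciprocity: (7/23) = -1·(23/7) since 7 mod 4 = 3, 23 mod 4 = 3; sign now -1
(23/7) = (2/7)   [reduce mod 7]
2 = 2^1·1; (2/7) = +1 since 7 mod 8 = 7, so (2/7) = (+1)^1·(1/7); sign now -1
(1/7) = 1; final value = sign = -1

-1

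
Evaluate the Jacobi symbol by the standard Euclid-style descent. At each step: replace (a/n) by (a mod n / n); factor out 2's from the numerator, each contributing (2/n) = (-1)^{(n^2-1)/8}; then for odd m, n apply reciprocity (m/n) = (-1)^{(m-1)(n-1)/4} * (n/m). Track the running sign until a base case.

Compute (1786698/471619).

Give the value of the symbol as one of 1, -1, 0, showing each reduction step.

-1

(1786698/471619) = (371841/471619)   [reduce mod 471619]
reciprocity: (371841/471619) = +1·(471619/371841) since 371841 mod 4 = 1, 471619 mod 4 = 3; sign now +1
(471619/371841) = (99778/371841)   [reduce mod 371841]
99778 = 2^1·49889; (2/371841) = +1 since 371841 mod 8 = 1, so (99778/371841) = (+1)^1·(49889/371841); sign now +1
reciprocity: (49889/371841) = +1·(371841/49889) since 49889 mod 4 = 1, 371841 mod 4 = 1; sign now +1
(371841/49889) = (22618/49889)   [reduce mod 49889]
22618 = 2^1·11309; (2/49889) = +1 since 49889 mod 8 = 1, so (22618/49889) = (+1)^1·(11309/49889); sign now +1
reciprocity: (11309/49889) = +1·(49889/11309) since 11309 mod 4 = 1, 49889 mod 4 = 1; sign now +1
(49889/11309) = (4653/11309)   [reduce mod 11309]
reciprocity: (4653/11309) = +1·(11309/4653) since 4653 mod 4 = 1, 11309 mod 4 = 1; sign now +1
(11309/4653) = (2003/4653)   [reduce mod 4653]
reciprocity: (2003/4653) = +1·(4653/2003) since 2003 mod 4 = 3, 4653 mod 4 = 1; sign now +1
(4653/2003) = (647/2003)   [reduce mod 2003]
reciprocity: (647/2003) = -1·(2003/647) since 647 mod 4 = 3, 2003 mod 4 = 3; sign now -1
(2003/647) = (62/647)   [reduce mod 647]
62 = 2^1·31; (2/647) = +1 since 647 mod 8 = 7, so (62/647) = (+1)^1·(31/647); sign now -1
reciprocity: (31/647) = -1·(647/31) since 31 mod 4 = 3, 647 mod 4 = 3; sign now +1
(647/31) = (27/31)   [reduce mod 31]
reciprocity: (27/31) = -1·(31/27) since 27 mod 4 = 3, 31 mod 4 = 3; sign now -1
(31/27) = (4/27)   [reduce mod 27]
4 = 2^2·1; (2/27) = -1 since 27 mod 8 = 3, so (4/27) = (-1)^2·(1/27); sign now -1
(1/27) = 1; final value = sign = -1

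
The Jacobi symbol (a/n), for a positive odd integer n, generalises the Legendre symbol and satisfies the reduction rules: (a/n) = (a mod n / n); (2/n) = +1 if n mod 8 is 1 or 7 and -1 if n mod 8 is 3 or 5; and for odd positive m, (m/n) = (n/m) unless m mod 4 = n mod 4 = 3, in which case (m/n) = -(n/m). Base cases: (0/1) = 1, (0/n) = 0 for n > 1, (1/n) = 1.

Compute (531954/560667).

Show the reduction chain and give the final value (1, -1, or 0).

531954 = 2^1·265977; (2/560667) = -1 since 560667 mod 8 = 3, so (531954/560667) = (-1)^1·(265977/560667); sign now -1
reciprocity: (265977/560667) = +1·(560667/265977) since 265977 mod 4 = 1, 560667 mod 4 = 3; sign now -1
(560667/265977) = (28713/265977)   [reduce mod 265977]
reciprocity: (28713/265977) = +1·(265977/28713) since 28713 mod 4 = 1, 265977 mod 4 = 1; sign now -1
(265977/28713) = (7560/28713)   [reduce mod 28713]
7560 = 2^3·945; (2/28713) = +1 since 28713 mod 8 = 1, so (7560/28713) = (+1)^3·(945/28713); sign now -1
reciprocity: (945/28713) = +1·(28713/945) since 945 mod 4 = 1, 28713 mod 4 = 1; sign now -1
(28713/945) = (363/945)   [reduce mod 945]
reciprocity: (363/945) = +1·(945/363) since 363 mod 4 = 3, 945 mod 4 = 1; sign now -1
(945/363) = (219/363)   [reduce mod 363]
reciprocity: (219/363) = -1·(363/219) since 219 mod 4 = 3, 363 mod 4 = 3; sign now +1
(363/219) = (144/219)   [reduce mod 219]
144 = 2^4·9; (2/219) = -1 since 219 mod 8 = 3, so (144/219) = (-1)^4·(9/219); sign now +1
reciprocity: (9/219) = +1·(219/9) since 9 mod 4 = 1, 219 mod 4 = 3; sign now +1
(219/9) = (3/9)   [reduce mod 9]
reciprocity: (3/9) = +1·(9/3) since 3 mod 4 = 3, 9 mod 4 = 1; sign now +1
(9/3) = (0/3)   [reduce mod 3]
(0/3) = 0   [gcd(a, n) > 1]; final value = 0

0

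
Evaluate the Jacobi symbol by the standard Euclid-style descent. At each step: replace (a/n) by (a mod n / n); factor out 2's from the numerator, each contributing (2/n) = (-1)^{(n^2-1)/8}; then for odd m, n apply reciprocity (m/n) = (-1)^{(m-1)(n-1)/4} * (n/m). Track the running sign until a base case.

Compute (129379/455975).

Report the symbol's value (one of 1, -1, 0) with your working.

-1

reciprocity: (129379/455975) = -1·(455975/129379) since 129379 mod 4 = 3, 455975 mod 4 = 3; sign now -1
(455975/129379) = (67838/129379)   [reduce mod 129379]
67838 = 2^1·33919; (2/129379) = -1 since 129379 mod 8 = 3, so (67838/129379) = (-1)^1·(33919/129379); sign now +1
reciprocity: (33919/129379) = -1·(129379/33919) since 33919 mod 4 = 3, 129379 mod 4 = 3; sign now -1
(129379/33919) = (27622/33919)   [reduce mod 33919]
27622 = 2^1·13811; (2/33919) = +1 since 33919 mod 8 = 7, so (27622/33919) = (+1)^1·(13811/33919); sign now -1
reciprocity: (13811/33919) = -1·(33919/13811) since 13811 mod 4 = 3, 33919 mod 4 = 3; sign now +1
(33919/13811) = (6297/13811)   [reduce mod 13811]
reciprocity: (6297/13811) = +1·(13811/6297) since 6297 mod 4 = 1, 13811 mod 4 = 3; sign now +1
(13811/6297) = (1217/6297)   [reduce mod 6297]
reciprocity: (1217/6297) = +1·(6297/1217) since 1217 mod 4 = 1, 6297 mod 4 = 1; sign now +1
(6297/1217) = (212/1217)   [reduce mod 1217]
212 = 2^2·53; (2/1217) = +1 since 1217 mod 8 = 1, so (212/1217) = (+1)^2·(53/1217); sign now +1
reciprocity: (53/1217) = +1·(1217/53) since 53 mod 4 = 1, 1217 mod 4 = 1; sign now +1
(1217/53) = (51/53)   [reduce mod 53]
reciprocity: (51/53) = +1·(53/51) since 51 mod 4 = 3, 53 mod 4 = 1; sign now +1
(53/51) = (2/51)   [reduce mod 51]
2 = 2^1·1; (2/51) = -1 since 51 mod 8 = 3, so (2/51) = (-1)^1·(1/51); sign now -1
(1/51) = 1; final value = sign = -1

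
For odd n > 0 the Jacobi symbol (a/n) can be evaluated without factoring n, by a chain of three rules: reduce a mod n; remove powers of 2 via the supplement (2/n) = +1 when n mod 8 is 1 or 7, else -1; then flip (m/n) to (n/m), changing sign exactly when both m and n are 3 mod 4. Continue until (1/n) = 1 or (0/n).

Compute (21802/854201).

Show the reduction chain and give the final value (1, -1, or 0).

21802 = 2^1·10901; (2/854201) = +1 since 854201 mod 8 = 1, so (21802/854201) = (+1)^1·(10901/854201); sign now +1
reciprocity: (10901/854201) = +1·(854201/10901) since 10901 mod 4 = 1, 854201 mod 4 = 1; sign now +1
(854201/10901) = (3923/10901)   [reduce mod 10901]
reciprocity: (3923/10901) = +1·(10901/3923) since 3923 mod 4 = 3, 10901 mod 4 = 1; sign now +1
(10901/3923) = (3055/3923)   [reduce mod 3923]
reciprocity: (3055/3923) = -1·(3923/3055) since 3055 mod 4 = 3, 3923 mod 4 = 3; sign now -1
(3923/3055) = (868/3055)   [reduce mod 3055]
868 = 2^2·217; (2/3055) = +1 since 3055 mod 8 = 7, so (868/3055) = (+1)^2·(217/3055); sign now -1
reciprocity: (217/3055) = +1·(3055/217) since 217 mod 4 = 1, 3055 mod 4 = 3; sign now -1
(3055/217) = (17/217)   [reduce mod 217]
reciprocity: (17/217) = +1·(217/17) since 17 mod 4 = 1, 217 mod 4 = 1; sign now -1
(217/17) = (13/17)   [reduce mod 17]
reciprocity: (13/17) = +1·(17/13) since 13 mod 4 = 1, 17 mod 4 = 1; sign now -1
(17/13) = (4/13)   [reduce mod 13]
4 = 2^2·1; (2/13) = -1 since 13 mod 8 = 5, so (4/13) = (-1)^2·(1/13); sign now -1
(1/13) = 1; final value = sign = -1

-1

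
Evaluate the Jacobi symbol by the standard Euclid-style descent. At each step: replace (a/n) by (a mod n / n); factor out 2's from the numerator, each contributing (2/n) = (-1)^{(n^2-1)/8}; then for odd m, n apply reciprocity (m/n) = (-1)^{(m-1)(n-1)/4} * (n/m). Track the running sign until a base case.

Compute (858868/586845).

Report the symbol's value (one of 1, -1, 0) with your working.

1

(858868/586845) = (272023/586845)   [reduce mod 586845]
reciprocity: (272023/586845) = +1·(586845/272023) since 272023 mod 4 = 3, 586845 mod 4 = 1; sign now +1
(586845/272023) = (42799/272023)   [reduce mod 272023]
reciprocity: (42799/272023) = -1·(272023/42799) since 42799 mod 4 = 3, 272023 mod 4 = 3; sign now -1
(272023/42799) = (15229/42799)   [reduce mod 42799]
reciprocity: (15229/42799) = +1·(42799/15229) since 15229 mod 4 = 1, 42799 mod 4 = 3; sign now -1
(42799/15229) = (12341/15229)   [reduce mod 15229]
reciprocity: (12341/15229) = +1·(15229/12341) since 12341 mod 4 = 1, 15229 mod 4 = 1; sign now -1
(15229/12341) = (2888/12341)   [reduce mod 12341]
2888 = 2^3·361; (2/12341) = -1 since 12341 mod 8 = 5, so (2888/12341) = (-1)^3·(361/12341); sign now +1
reciprocity: (361/12341) = +1·(12341/361) since 361 mod 4 = 1, 12341 mod 4 = 1; sign now +1
(12341/361) = (67/361)   [reduce mod 361]
reciprocity: (67/361) = +1·(361/67) since 67 mod 4 = 3, 361 mod 4 = 1; sign now +1
(361/67) = (26/67)   [reduce mod 67]
26 = 2^1·13; (2/67) = -1 since 67 mod 8 = 3, so (26/67) = (-1)^1·(13/67); sign now -1
reciprocity: (13/67) = +1·(67/13) since 13 mod 4 = 1, 67 mod 4 = 3; sign now -1
(67/13) = (2/13)   [reduce mod 13]
2 = 2^1·1; (2/13) = -1 since 13 mod 8 = 5, so (2/13) = (-1)^1·(1/13); sign now +1
(1/13) = 1; final value = sign = +1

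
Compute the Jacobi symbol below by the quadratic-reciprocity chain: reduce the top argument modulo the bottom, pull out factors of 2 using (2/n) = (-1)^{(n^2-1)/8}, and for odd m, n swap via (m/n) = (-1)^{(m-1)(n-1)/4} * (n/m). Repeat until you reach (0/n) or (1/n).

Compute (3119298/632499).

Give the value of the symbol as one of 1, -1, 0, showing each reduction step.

0

(3119298/632499): 3119298 mod 632499 = 589302, so (3119298/632499) = (589302/632499)
factor out 2^1: 589302 = 2^1·294651; with 632499 mod 8 = 3, (2/632499) = -1; sign now -1; continue with (294651/632499)
flip (294651/632499) -> (632499/294651): both odd, 294651 mod 4 = 3, 632499 mod 4 = 3, so the flip contributes -1; sign now +1
(632499/294651): 632499 mod 294651 = 43197, so (632499/294651) = (43197/294651)
flip (43197/294651) -> (294651/43197): both odd, 43197 mod 4 = 1, 294651 mod 4 = 3, so the flip contributes +1; sign now +1
(294651/43197): 294651 mod 43197 = 35469, so (294651/43197) = (35469/43197)
flip (35469/43197) -> (43197/35469): both odd, 35469 mod 4 = 1, 43197 mod 4 = 1, so the flip contributes +1; sign now +1
(43197/35469): 43197 mod 35469 = 7728, so (43197/35469) = (7728/35469)
factor out 2^4: 7728 = 2^4·483; with 35469 mod 8 = 5, (2/35469) = -1; sign now +1; continue with (483/35469)
flip (483/35469) -> (35469/483): both odd, 483 mod 4 = 3, 35469 mod 4 = 1, so the flip contributes +1; sign now +1
(35469/483): 35469 mod 483 = 210, so (35469/483) = (210/483)
factor out 2^1: 210 = 2^1·105; with 483 mod 8 = 3, (2/483) = -1; sign now -1; continue with (105/483)
flip (105/483) -> (483/105): both odd, 105 mod 4 = 1, 483 mod 4 = 3, so the flip contributes +1; sign now -1
(483/105): 483 mod 105 = 63, so (483/105) = (63/105)
flip (63/105) -> (105/63): both odd, 63 mod 4 = 3, 105 mod 4 = 1, so the flip contributes +1; sign now -1
(105/63): 105 mod 63 = 42, so (105/63) = (42/63)
factor out 2^1: 42 = 2^1·21; with 63 mod 8 = 7, (2/63) = +1; sign now -1; continue with (21/63)
flip (21/63) -> (63/21): both odd, 21 mod 4 = 1, 63 mod 4 = 3, so the flip contributes +1; sign now -1
(63/21): 63 mod 21 = 0, so (63/21) = (0/21)
reached (0/21); gcd(a, n) > 1, so (0/21) = 0 and the symbol is 0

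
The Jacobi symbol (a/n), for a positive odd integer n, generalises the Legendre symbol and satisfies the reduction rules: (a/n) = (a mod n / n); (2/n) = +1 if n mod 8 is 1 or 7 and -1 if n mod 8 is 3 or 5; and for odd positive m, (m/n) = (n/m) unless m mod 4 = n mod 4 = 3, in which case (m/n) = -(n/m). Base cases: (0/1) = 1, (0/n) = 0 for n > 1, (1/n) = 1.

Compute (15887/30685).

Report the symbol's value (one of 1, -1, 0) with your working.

-1

reciprocity: (15887/30685) = +1·(30685/15887) since 15887 mod 4 = 3, 30685 mod 4 = 1; sign now +1
(30685/15887) = (14798/15887)   [reduce mod 15887]
14798 = 2^1·7399; (2/15887) = +1 since 15887 mod 8 = 7, so (14798/15887) = (+1)^1·(7399/15887); sign now +1
reciprocity: (7399/15887) = -1·(15887/7399) since 7399 mod 4 = 3, 15887 mod 4 = 3; sign now -1
(15887/7399) = (1089/7399)   [reduce mod 7399]
reciprocity: (1089/7399) = +1·(7399/1089) since 1089 mod 4 = 1, 7399 mod 4 = 3; sign now -1
(7399/1089) = (865/1089)   [reduce mod 1089]
reciprocity: (865/1089) = +1·(1089/865) since 865 mod 4 = 1, 1089 mod 4 = 1; sign now -1
(1089/865) = (224/865)   [reduce mod 865]
224 = 2^5·7; (2/865) = +1 since 865 mod 8 = 1, so (224/865) = (+1)^5·(7/865); sign now -1
reciprocity: (7/865) = +1·(865/7) since 7 mod 4 = 3, 865 mod 4 = 1; sign now -1
(865/7) = (4/7)   [reduce mod 7]
4 = 2^2·1; (2/7) = +1 since 7 mod 8 = 7, so (4/7) = (+1)^2·(1/7); sign now -1
(1/7) = 1; final value = sign = -1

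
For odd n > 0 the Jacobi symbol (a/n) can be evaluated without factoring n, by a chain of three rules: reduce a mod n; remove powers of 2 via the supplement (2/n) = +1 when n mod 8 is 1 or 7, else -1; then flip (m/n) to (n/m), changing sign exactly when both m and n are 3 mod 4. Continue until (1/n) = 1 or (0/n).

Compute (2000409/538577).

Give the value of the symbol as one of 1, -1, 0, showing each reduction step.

(2000409/538577): 2000409 mod 538577 = 384678, so (2000409/538577) = (384678/538577)
factor out 2^1: 384678 = 2^1·192339; with 538577 mod 8 = 1, (2/538577) = +1; sign now +1; continue with (192339/538577)
flip (192339/538577) -> (538577/192339): both odd, 192339 mod 4 = 3, 538577 mod 4 = 1, so the flip contributes +1; sign now +1
(538577/192339): 538577 mod 192339 = 153899, so (538577/192339) = (153899/192339)
flip (153899/192339) -> (192339/153899): both odd, 153899 mod 4 = 3, 192339 mod 4 = 3, so the flip contributes -1; sign now -1
(192339/153899): 192339 mod 153899 = 38440, so (192339/153899) = (38440/153899)
factor out 2^3: 38440 = 2^3·4805; with 153899 mod 8 = 3, (2/153899) = -1; sign now +1; continue with (4805/153899)
flip (4805/153899) -> (153899/4805): both odd, 4805 mod 4 = 1, 153899 mod 4 = 3, so the flip contributes +1; sign now +1
(153899/4805): 153899 mod 4805 = 139, so (153899/4805) = (139/4805)
flip (139/4805) -> (4805/139): both odd, 139 mod 4 = 3, 4805 mod 4 = 1, so the flip contributes +1; sign now +1
(4805/139): 4805 mod 139 = 79, so (4805/139) = (79/139)
flip (79/139) -> (139/79): both odd, 79 mod 4 = 3, 139 mod 4 = 3, so the flip contributes -1; sign now -1
(139/79): 139 mod 79 = 60, so (139/79) = (60/79)
factor out 2^2: 60 = 2^2·15; with 79 mod 8 = 7, (2/79) = +1; sign now -1; continue with (15/79)
flip (15/79) -> (79/15): both odd, 15 mod 4 = 3, 79 mod 4 = 3, so the flip contributes -1; sign now +1
(79/15): 79 mod 15 = 4, so (79/15) = (4/15)
factor out 2^2: 4 = 2^2·1; with 15 mod 8 = 7, (2/15) = +1; sign now +1; continue with (1/15)
reached (1/15) = 1, so the symbol is +1

1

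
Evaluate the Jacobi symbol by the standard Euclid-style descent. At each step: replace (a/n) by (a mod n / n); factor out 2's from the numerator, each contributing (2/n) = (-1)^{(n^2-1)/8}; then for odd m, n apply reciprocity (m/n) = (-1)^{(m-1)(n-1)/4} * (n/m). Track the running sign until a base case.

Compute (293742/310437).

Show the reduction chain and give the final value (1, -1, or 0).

0

293742 = 2^1·146871; (2/310437) = -1 since 310437 mod 8 = 5, so (293742/310437) = (-1)^1·(146871/310437); sign now -1
reciprocity: (146871/310437) = +1·(310437/146871) since 146871 mod 4 = 3, 310437 mod 4 = 1; sign now -1
(310437/146871) = (16695/146871)   [reduce mod 146871]
reciprocity: (16695/146871) = -1·(146871/16695) since 16695 mod 4 = 3, 146871 mod 4 = 3; sign now +1
(146871/16695) = (13311/16695)   [reduce mod 16695]
reciprocity: (13311/16695) = -1·(16695/13311) since 13311 mod 4 = 3, 16695 mod 4 = 3; sign now -1
(16695/13311) = (3384/13311)   [reduce mod 13311]
3384 = 2^3·423; (2/13311) = +1 since 13311 mod 8 = 7, so (3384/13311) = (+1)^3·(423/13311); sign now -1
reciprocity: (423/13311) = -1·(13311/423) since 423 mod 4 = 3, 13311 mod 4 = 3; sign now +1
(13311/423) = (198/423)   [reduce mod 423]
198 = 2^1·99; (2/423) = +1 since 423 mod 8 = 7, so (198/423) = (+1)^1·(99/423); sign now +1
reciprocity: (99/423) = -1·(423/99) since 99 mod 4 = 3, 423 mod 4 = 3; sign now -1
(423/99) = (27/99)   [reduce mod 99]
reciprocity: (27/99) = -1·(99/27) since 27 mod 4 = 3, 99 mod 4 = 3; sign now +1
(99/27) = (18/27)   [reduce mod 27]
18 = 2^1·9; (2/27) = -1 since 27 mod 8 = 3, so (18/27) = (-1)^1·(9/27); sign now -1
reciprocity: (9/27) = +1·(27/9) since 9 mod 4 = 1, 27 mod 4 = 3; sign now -1
(27/9) = (0/9)   [reduce mod 9]
(0/9) = 0   [gcd(a, n) > 1]; final value = 0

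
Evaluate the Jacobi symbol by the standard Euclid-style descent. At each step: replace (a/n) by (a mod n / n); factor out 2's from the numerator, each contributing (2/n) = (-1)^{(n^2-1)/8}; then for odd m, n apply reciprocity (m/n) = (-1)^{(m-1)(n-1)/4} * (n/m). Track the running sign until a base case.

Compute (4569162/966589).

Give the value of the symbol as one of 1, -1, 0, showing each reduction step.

0

(4569162/966589) = (702806/966589)   [reduce mod 966589]
702806 = 2^1·351403; (2/966589) = -1 since 966589 mod 8 = 5, so (702806/966589) = (-1)^1·(351403/966589); sign now -1
reciprocity: (351403/966589) = +1·(966589/351403) since 351403 mod 4 = 3, 966589 mod 4 = 1; sign now -1
(966589/351403) = (263783/351403)   [reduce mod 351403]
reciprocity: (263783/351403) = -1·(351403/263783) since 263783 mod 4 = 3, 351403 mod 4 = 3; sign now +1
(351403/263783) = (87620/263783)   [reduce mod 263783]
87620 = 2^2·21905; (2/263783) = +1 since 263783 mod 8 = 7, so (87620/263783) = (+1)^2·(21905/263783); sign now +1
reciprocity: (21905/263783) = +1·(263783/21905) since 21905 mod 4 = 1, 263783 mod 4 = 3; sign now +1
(263783/21905) = (923/21905)   [reduce mod 21905]
reciprocity: (923/21905) = +1·(21905/923) since 923 mod 4 = 3, 21905 mod 4 = 1; sign now +1
(21905/923) = (676/923)   [reduce mod 923]
676 = 2^2·169; (2/923) = -1 since 923 mod 8 = 3, so (676/923) = (-1)^2·(169/923); sign now +1
reciprocity: (169/923) = +1·(923/169) since 169 mod 4 = 1, 923 mod 4 = 3; sign now +1
(923/169) = (78/169)   [reduce mod 169]
78 = 2^1·39; (2/169) = +1 since 169 mod 8 = 1, so (78/169) = (+1)^1·(39/169); sign now +1
reciprocity: (39/169) = +1·(169/39) since 39 mod 4 = 3, 169 mod 4 = 1; sign now +1
(169/39) = (13/39)   [reduce mod 39]
reciprocity: (13/39) = +1·(39/13) since 13 mod 4 = 1, 39 mod 4 = 3; sign now +1
(39/13) = (0/13)   [reduce mod 13]
(0/13) = 0   [gcd(a, n) > 1]; final value = 0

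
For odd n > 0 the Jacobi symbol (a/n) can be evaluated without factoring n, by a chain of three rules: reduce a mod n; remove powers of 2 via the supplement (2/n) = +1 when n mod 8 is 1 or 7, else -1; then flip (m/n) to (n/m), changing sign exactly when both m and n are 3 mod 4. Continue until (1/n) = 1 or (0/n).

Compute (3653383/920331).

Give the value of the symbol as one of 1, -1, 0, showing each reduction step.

(3653383/920331): 3653383 mod 920331 = 892390, so (3653383/920331) = (892390/920331)
factor out 2^1: 892390 = 2^1·446195; with 920331 mod 8 = 3, (2/920331) = -1; sign now -1; continue with (446195/920331)
flip (446195/920331) -> (920331/446195): both odd, 446195 mod 4 = 3, 920331 mod 4 = 3, so the flip contributes -1; sign now +1
(920331/446195): 920331 mod 446195 = 27941, so (920331/446195) = (27941/446195)
flip (27941/446195) -> (446195/27941): both odd, 27941 mod 4 = 1, 446195 mod 4 = 3, so the flip contributes +1; sign now +1
(446195/27941): 446195 mod 27941 = 27080, so (446195/27941) = (27080/27941)
factor out 2^3: 27080 = 2^3·3385; with 27941 mod 8 = 5, (2/27941) = -1; sign now -1; continue with (3385/27941)
flip (3385/27941) -> (27941/3385): both odd, 3385 mod 4 = 1, 27941 mod 4 = 1, so the flip contributes +1; sign now -1
(27941/3385): 27941 mod 3385 = 861, so (27941/3385) = (861/3385)
flip (861/3385) -> (3385/861): both odd, 861 mod 4 = 1, 3385 mod 4 = 1, so the flip contributes +1; sign now -1
(3385/861): 3385 mod 861 = 802, so (3385/861) = (802/861)
factor out 2^1: 802 = 2^1·401; with 861 mod 8 = 5, (2/861) = -1; sign now +1; continue with (401/861)
flip (401/861) -> (861/401): both odd, 401 mod 4 = 1, 861 mod 4 = 1, so the flip contributes +1; sign now +1
(861/401): 861 mod 401 = 59, so (861/401) = (59/401)
flip (59/401) -> (401/59): both odd, 59 mod 4 = 3, 401 mod 4 = 1, so the flip contributes +1; sign now +1
(401/59): 401 mod 59 = 47, so (401/59) = (47/59)
flip (47/59) -> (59/47): both odd, 47 mod 4 = 3, 59 mod 4 = 3, so the flip contributes -1; sign now -1
(59/47): 59 mod 47 = 12, so (59/47) = (12/47)
factor out 2^2: 12 = 2^2·3; with 47 mod 8 = 7, (2/47) = +1; sign now -1; continue with (3/47)
flip (3/47) -> (47/3): both odd, 3 mod 4 = 3, 47 mod 4 = 3, so the flip contributes -1; sign now +1
(47/3): 47 mod 3 = 2, so (47/3) = (2/3)
factor out 2^1: 2 = 2^1·1; with 3 mod 8 = 3, (2/3) = -1; sign now -1; continue with (1/3)
reached (1/3) = 1, so the symbol is -1

-1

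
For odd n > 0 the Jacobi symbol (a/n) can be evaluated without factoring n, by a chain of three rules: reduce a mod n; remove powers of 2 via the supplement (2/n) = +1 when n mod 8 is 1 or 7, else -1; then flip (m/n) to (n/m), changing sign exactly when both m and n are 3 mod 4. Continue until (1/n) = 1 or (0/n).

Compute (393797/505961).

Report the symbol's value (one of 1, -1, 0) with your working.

reciprocity: (393797/505961) = +1·(505961/393797) since 393797 mod 4 = 1, 505961 mod 4 = 1; sign now +1
(505961/393797) = (112164/393797)   [reduce mod 393797]
112164 = 2^2·28041; (2/393797) = -1 since 393797 mod 8 = 5, so (112164/393797) = (-1)^2·(28041/393797); sign now +1
reciprocity: (28041/393797) = +1·(393797/28041) since 28041 mod 4 = 1, 393797 mod 4 = 1; sign now +1
(393797/28041) = (1223/28041)   [reduce mod 28041]
reciprocity: (1223/28041) = +1·(28041/1223) since 1223 mod 4 = 3, 28041 mod 4 = 1; sign now +1
(28041/1223) = (1135/1223)   [reduce mod 1223]
reciprocity: (1135/1223) = -1·(1223/1135) since 1135 mod 4 = 3, 1223 mod 4 = 3; sign now -1
(1223/1135) = (88/1135)   [reduce mod 1135]
88 = 2^3·11; (2/1135) = +1 since 1135 mod 8 = 7, so (88/1135) = (+1)^3·(11/1135); sign now -1
reciprocity: (11/1135) = -1·(1135/11) since 11 mod 4 = 3, 1135 mod 4 = 3; sign now +1
(1135/11) = (2/11)   [reduce mod 11]
2 = 2^1·1; (2/11) = -1 since 11 mod 8 = 3, so (2/11) = (-1)^1·(1/11); sign now -1
(1/11) = 1; final value = sign = -1

-1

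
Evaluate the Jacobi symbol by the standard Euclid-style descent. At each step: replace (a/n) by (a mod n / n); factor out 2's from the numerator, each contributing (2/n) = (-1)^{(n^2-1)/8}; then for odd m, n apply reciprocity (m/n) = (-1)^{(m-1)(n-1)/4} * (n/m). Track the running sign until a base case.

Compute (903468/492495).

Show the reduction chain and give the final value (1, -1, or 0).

(903468/492495) = (410973/492495)   [reduce mod 492495]
reciprocity: (410973/492495) = +1·(492495/410973) since 410973 mod 4 = 1, 492495 mod 4 = 3; sign now +1
(492495/410973) = (81522/410973)   [reduce mod 410973]
81522 = 2^1·40761; (2/410973) = -1 since 410973 mod 8 = 5, so (81522/410973) = (-1)^1·(40761/410973); sign now -1
reciprocity: (40761/410973) = +1·(410973/40761) since 40761 mod 4 = 1, 410973 mod 4 = 1; sign now -1
(410973/40761) = (3363/40761)   [reduce mod 40761]
reciprocity: (3363/40761) = +1·(40761/3363) since 3363 mod 4 = 3, 40761 mod 4 = 1; sign now -1
(40761/3363) = (405/3363)   [reduce mod 3363]
reciprocity: (405/3363) = +1·(3363/405) since 405 mod 4 = 1, 3363 mod 4 = 3; sign now -1
(3363/405) = (123/405)   [reduce mod 405]
reciprocity: (123/405) = +1·(405/123) since 123 mod 4 = 3, 405 mod 4 = 1; sign now -1
(405/123) = (36/123)   [reduce mod 123]
36 = 2^2·9; (2/123) = -1 since 123 mod 8 = 3, so (36/123) = (-1)^2·(9/123); sign now -1
reciprocity: (9/123) = +1·(123/9) since 9 mod 4 = 1, 123 mod 4 = 3; sign now -1
(123/9) = (6/9)   [reduce mod 9]
6 = 2^1·3; (2/9) = +1 since 9 mod 8 = 1, so (6/9) = (+1)^1·(3/9); sign now -1
reciprocity: (3/9) = +1·(9/3) since 3 mod 4 = 3, 9 mod 4 = 1; sign now -1
(9/3) = (0/3)   [reduce mod 3]
(0/3) = 0   [gcd(a, n) > 1]; final value = 0

0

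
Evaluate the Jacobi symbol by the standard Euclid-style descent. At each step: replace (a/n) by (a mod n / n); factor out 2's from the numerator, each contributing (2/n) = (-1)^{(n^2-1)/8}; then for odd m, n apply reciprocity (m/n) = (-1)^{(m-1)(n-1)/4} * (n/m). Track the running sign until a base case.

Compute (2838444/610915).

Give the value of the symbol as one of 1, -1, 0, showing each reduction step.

1

(2838444/610915) = (394784/610915)   [reduce mod 610915]
394784 = 2^5·12337; (2/610915) = -1 since 610915 mod 8 = 3, so (394784/610915) = (-1)^5·(12337/610915); sign now -1
reciprocity: (12337/610915) = +1·(610915/12337) since 12337 mod 4 = 1, 610915 mod 4 = 3; sign now -1
(610915/12337) = (6402/12337)   [reduce mod 12337]
6402 = 2^1·3201; (2/12337) = +1 since 12337 mod 8 = 1, so (6402/12337) = (+1)^1·(3201/12337); sign now -1
reciprocity: (3201/12337) = +1·(12337/3201) since 3201 mod 4 = 1, 12337 mod 4 = 1; sign now -1
(12337/3201) = (2734/3201)   [reduce mod 3201]
2734 = 2^1·1367; (2/3201) = +1 since 3201 mod 8 = 1, so (2734/3201) = (+1)^1·(1367/3201); sign now -1
reciprocity: (1367/3201) = +1·(3201/1367) since 1367 mod 4 = 3, 3201 mod 4 = 1; sign now -1
(3201/1367) = (467/1367)   [reduce mod 1367]
reciprocity: (467/1367) = -1·(1367/467) since 467 mod 4 = 3, 1367 mod 4 = 3; sign now +1
(1367/467) = (433/467)   [reduce mod 467]
reciprocity: (433/467) = +1·(467/433) since 433 mod 4 = 1, 467 mod 4 = 3; sign now +1
(467/433) = (34/433)   [reduce mod 433]
34 = 2^1·17; (2/433) = +1 since 433 mod 8 = 1, so (34/433) = (+1)^1·(17/433); sign now +1
reciprocity: (17/433) = +1·(433/17) since 17 mod 4 = 1, 433 mod 4 = 1; sign now +1
(433/17) = (8/17)   [reduce mod 17]
8 = 2^3·1; (2/17) = +1 since 17 mod 8 = 1, so (8/17) = (+1)^3·(1/17); sign now +1
(1/17) = 1; final value = sign = +1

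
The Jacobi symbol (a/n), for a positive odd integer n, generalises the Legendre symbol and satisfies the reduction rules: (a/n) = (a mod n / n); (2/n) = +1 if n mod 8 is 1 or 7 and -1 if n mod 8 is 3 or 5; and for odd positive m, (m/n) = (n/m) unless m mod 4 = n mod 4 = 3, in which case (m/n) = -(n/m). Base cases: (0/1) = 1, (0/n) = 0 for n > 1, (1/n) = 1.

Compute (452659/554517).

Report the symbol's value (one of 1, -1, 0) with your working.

-1

flip (452659/554517) -> (554517/452659): both odd, 452659 mod 4 = 3, 554517 mod 4 = 1, so the flip contributes +1; sign now +1
(554517/452659): 554517 mod 452659 = 101858, so (554517/452659) = (101858/452659)
factor out 2^1: 101858 = 2^1·50929; with 452659 mod 8 = 3, (2/452659) = -1; sign now -1; continue with (50929/452659)
flip (50929/452659) -> (452659/50929): both odd, 50929 mod 4 = 1, 452659 mod 4 = 3, so the flip contributes +1; sign now -1
(452659/50929): 452659 mod 50929 = 45227, so (452659/50929) = (45227/50929)
flip (45227/50929) -> (50929/45227): both odd, 45227 mod 4 = 3, 50929 mod 4 = 1, so the flip contributes +1; sign now -1
(50929/45227): 50929 mod 45227 = 5702, so (50929/45227) = (5702/45227)
factor out 2^1: 5702 = 2^1·2851; with 45227 mod 8 = 3, (2/45227) = -1; sign now +1; continue with (2851/45227)
flip (2851/45227) -> (45227/2851): both odd, 2851 mod 4 = 3, 45227 mod 4 = 3, so the flip contributes -1; sign now -1
(45227/2851): 45227 mod 2851 = 2462, so (45227/2851) = (2462/2851)
factor out 2^1: 2462 = 2^1·1231; with 2851 mod 8 = 3, (2/2851) = -1; sign now +1; continue with (1231/2851)
flip (1231/2851) -> (2851/1231): both odd, 1231 mod 4 = 3, 2851 mod 4 = 3, so the flip contributes -1; sign now -1
(2851/1231): 2851 mod 1231 = 389, so (2851/1231) = (389/1231)
flip (389/1231) -> (1231/389): both odd, 389 mod 4 = 1, 1231 mod 4 = 3, so the flip contributes +1; sign now -1
(1231/389): 1231 mod 389 = 64, so (1231/389) = (64/389)
factor out 2^6: 64 = 2^6·1; with 389 mod 8 = 5, (2/389) = -1; sign now -1; continue with (1/389)
reached (1/389) = 1, so the symbol is -1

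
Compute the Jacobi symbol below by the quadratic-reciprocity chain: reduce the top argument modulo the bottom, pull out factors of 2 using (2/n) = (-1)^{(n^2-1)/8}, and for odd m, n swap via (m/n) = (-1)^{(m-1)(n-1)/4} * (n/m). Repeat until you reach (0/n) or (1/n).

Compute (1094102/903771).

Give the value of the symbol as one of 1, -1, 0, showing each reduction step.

(1094102/903771): 1094102 mod 903771 = 190331, so (1094102/903771) = (190331/903771)
flip (190331/903771) -> (903771/190331): both odd, 190331 mod 4 = 3, 903771 mod 4 = 3, so the flip contributes -1; sign now -1
(903771/190331): 903771 mod 190331 = 142447, so (903771/190331) = (142447/190331)
flip (142447/190331) -> (190331/142447): both odd, 142447 mod 4 = 3, 190331 mod 4 = 3, so the flip contributes -1; sign now +1
(190331/142447): 190331 mod 142447 = 47884, so (190331/142447) = (47884/142447)
factor out 2^2: 47884 = 2^2·11971; with 142447 mod 8 = 7, (2/142447) = +1; sign now +1; continue with (11971/142447)
flip (11971/142447) -> (142447/11971): both odd, 11971 mod 4 = 3, 142447 mod 4 = 3, so the flip contributes -1; sign now -1
(142447/11971): 142447 mod 11971 = 10766, so (142447/11971) = (10766/11971)
factor out 2^1: 10766 = 2^1·5383; with 11971 mod 8 = 3, (2/11971) = -1; sign now +1; continue with (5383/11971)
flip (5383/11971) -> (11971/5383): both odd, 5383 mod 4 = 3, 11971 mod 4 = 3, so the flip contributes -1; sign now -1
(11971/5383): 11971 mod 5383 = 1205, so (11971/5383) = (1205/5383)
flip (1205/5383) -> (5383/1205): both odd, 1205 mod 4 = 1, 5383 mod 4 = 3, so the flip contributes +1; sign now -1
(5383/1205): 5383 mod 1205 = 563, so (5383/1205) = (563/1205)
flip (563/1205) -> (1205/563): both odd, 563 mod 4 = 3, 1205 mod 4 = 1, so the flip contributes +1; sign now -1
(1205/563): 1205 mod 563 = 79, so (1205/563) = (79/563)
flip (79/563) -> (563/79): both odd, 79 mod 4 = 3, 563 mod 4 = 3, so the flip contributes -1; sign now +1
(563/79): 563 mod 79 = 10, so (563/79) = (10/79)
factor out 2^1: 10 = 2^1·5; with 79 mod 8 = 7, (2/79) = +1; sign now +1; continue with (5/79)
flip (5/79) -> (79/5): both odd, 5 mod 4 = 1, 79 mod 4 = 3, so the flip contributes +1; sign now +1
(79/5): 79 mod 5 = 4, so (79/5) = (4/5)
factor out 2^2: 4 = 2^2·1; with 5 mod 8 = 5, (2/5) = -1; sign now +1; continue with (1/5)
reached (1/5) = 1, so the symbol is +1

1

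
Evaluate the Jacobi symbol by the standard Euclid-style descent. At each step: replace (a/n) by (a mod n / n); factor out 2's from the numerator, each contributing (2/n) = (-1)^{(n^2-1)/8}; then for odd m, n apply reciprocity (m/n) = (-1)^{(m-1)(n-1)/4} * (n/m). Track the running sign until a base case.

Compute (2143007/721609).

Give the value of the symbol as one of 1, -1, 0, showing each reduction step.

1

(2143007/721609): 2143007 mod 721609 = 699789, so (2143007/721609) = (699789/721609)
flip (699789/721609) -> (721609/699789): both odd, 699789 mod 4 = 1, 721609 mod 4 = 1, so the flip contributes +1; sign now +1
(721609/699789): 721609 mod 699789 = 21820, so (721609/699789) = (21820/699789)
factor out 2^2: 21820 = 2^2·5455; with 699789 mod 8 = 5, (2/699789) = -1; sign now +1; continue with (5455/699789)
flip (5455/699789) -> (699789/5455): both odd, 5455 mod 4 = 3, 699789 mod 4 = 1, so the flip contributes +1; sign now +1
(699789/5455): 699789 mod 5455 = 1549, so (699789/5455) = (1549/5455)
flip (1549/5455) -> (5455/1549): both odd, 1549 mod 4 = 1, 5455 mod 4 = 3, so the flip contributes +1; sign now +1
(5455/1549): 5455 mod 1549 = 808, so (5455/1549) = (808/1549)
factor out 2^3: 808 = 2^3·101; with 1549 mod 8 = 5, (2/1549) = -1; sign now -1; continue with (101/1549)
flip (101/1549) -> (1549/101): both odd, 101 mod 4 = 1, 1549 mod 4 = 1, so the flip contributes +1; sign now -1
(1549/101): 1549 mod 101 = 34, so (1549/101) = (34/101)
factor out 2^1: 34 = 2^1·17; with 101 mod 8 = 5, (2/101) = -1; sign now +1; continue with (17/101)
flip (17/101) -> (101/17): both odd, 17 mod 4 = 1, 101 mod 4 = 1, so the flip contributes +1; sign now +1
(101/17): 101 mod 17 = 16, so (101/17) = (16/17)
factor out 2^4: 16 = 2^4·1; with 17 mod 8 = 1, (2/17) = +1; sign now +1; continue with (1/17)
reached (1/17) = 1, so the symbol is +1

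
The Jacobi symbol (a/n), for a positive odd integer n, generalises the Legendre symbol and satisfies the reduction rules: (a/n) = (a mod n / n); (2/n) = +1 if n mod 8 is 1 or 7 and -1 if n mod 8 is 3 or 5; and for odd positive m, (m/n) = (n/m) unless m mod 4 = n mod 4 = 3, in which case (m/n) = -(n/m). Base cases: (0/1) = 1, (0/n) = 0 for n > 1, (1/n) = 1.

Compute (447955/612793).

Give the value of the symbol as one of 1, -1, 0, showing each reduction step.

reciprocity: (447955/612793) = +1·(612793/447955) since 447955 mod 4 = 3, 612793 mod 4 = 1; sign now +1
(612793/447955) = (164838/447955)   [reduce mod 447955]
164838 = 2^1·82419; (2/447955) = -1 since 447955 mod 8 = 3, so (164838/447955) = (-1)^1·(82419/447955); sign now -1
reciprocity: (82419/447955) = -1·(447955/82419) since 82419 mod 4 = 3, 447955 mod 4 = 3; sign now +1
(447955/82419) = (35860/82419)   [reduce mod 82419]
35860 = 2^2·8965; (2/82419) = -1 since 82419 mod 8 = 3, so (35860/82419) = (-1)^2·(8965/82419); sign now +1
reciprocity: (8965/82419) = +1·(82419/8965) since 8965 mod 4 = 1, 82419 mod 4 = 3; sign now +1
(82419/8965) = (1734/8965)   [reduce mod 8965]
1734 = 2^1·867; (2/8965) = -1 since 8965 mod 8 = 5, so (1734/8965) = (-1)^1·(867/8965); sign now -1
reciprocity: (867/8965) = +1·(8965/867) since 867 mod 4 = 3, 8965 mod 4 = 1; sign now -1
(8965/867) = (295/867)   [reduce mod 867]
reciprocity: (295/867) = -1·(867/295) since 295 mod 4 = 3, 867 mod 4 = 3; sign now +1
(867/295) = (277/295)   [reduce mod 295]
reciprocity: (277/295) = +1·(295/277) since 277 mod 4 = 1, 295 mod 4 = 3; sign now +1
(295/277) = (18/277)   [reduce mod 277]
18 = 2^1·9; (2/277) = -1 since 277 mod 8 = 5, so (18/277) = (-1)^1·(9/277); sign now -1
reciprocity: (9/277) = +1·(277/9) since 9 mod 4 = 1, 277 mod 4 = 1; sign now -1
(277/9) = (7/9)   [reduce mod 9]
reciprocity: (7/9) = +1·(9/7) since 7 mod 4 = 3, 9 mod 4 = 1; sign now -1
(9/7) = (2/7)   [reduce mod 7]
2 = 2^1·1; (2/7) = +1 since 7 mod 8 = 7, so (2/7) = (+1)^1·(1/7); sign now -1
(1/7) = 1; final value = sign = -1

-1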